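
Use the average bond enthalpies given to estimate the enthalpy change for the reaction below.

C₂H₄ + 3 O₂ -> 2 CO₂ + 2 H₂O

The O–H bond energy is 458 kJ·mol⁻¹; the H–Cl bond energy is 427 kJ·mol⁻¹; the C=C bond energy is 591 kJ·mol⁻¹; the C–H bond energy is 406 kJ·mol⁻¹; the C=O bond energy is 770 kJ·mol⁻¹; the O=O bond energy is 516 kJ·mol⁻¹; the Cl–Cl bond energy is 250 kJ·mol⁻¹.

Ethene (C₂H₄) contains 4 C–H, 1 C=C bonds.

ΔH ≈ −1149 kJ

Bonds broken (reactants):
  C–H: 4 × 406 = 1624
  C=C: 1 × 591 = 591
  O=O: 3 × 516 = 1548
  Σ(broken) = 3763 kJ
Bonds formed (products):
  C=O: 4 × 770 = 3080
  O–H: 4 × 458 = 1832
  Σ(formed) = 4912 kJ
ΔH = Σ(broken) − Σ(formed) = 3763 − 4912 = −1149 kJ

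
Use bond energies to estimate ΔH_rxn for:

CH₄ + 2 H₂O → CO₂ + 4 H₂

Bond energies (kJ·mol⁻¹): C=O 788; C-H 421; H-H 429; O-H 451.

Bonds broken (reactants):
  C-H: 4 × 421 = 1684
  O-H: 4 × 451 = 1804
  Σ(broken) = 3488 kJ
Bonds formed (products):
  C=O: 2 × 788 = 1576
  H-H: 4 × 429 = 1716
  Σ(formed) = 3292 kJ
ΔH = Σ(broken) − Σ(formed) = 3488 − 3292 = +196 kJ

ΔH ≈ +196 kJ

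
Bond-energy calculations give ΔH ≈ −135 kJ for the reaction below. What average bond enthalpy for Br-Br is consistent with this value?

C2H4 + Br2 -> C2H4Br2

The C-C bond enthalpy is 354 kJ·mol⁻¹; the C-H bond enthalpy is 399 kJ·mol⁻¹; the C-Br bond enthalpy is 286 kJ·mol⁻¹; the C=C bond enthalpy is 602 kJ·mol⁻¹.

D(Br-Br) ≈ 189 kJ/mol

Let D be the Br-Br bond energy.
Σ(broken) = 1×D + 4×399 + 1×602 = 2198 + D
Σ(formed) = 2×286 + 1×354 + 4×399 = 2522
ΔH = Σ(broken) − Σ(formed) = (2198 + D) − (2522) = −324 + D
Setting this equal to −135 kJ gives D = 189 kJ/mol.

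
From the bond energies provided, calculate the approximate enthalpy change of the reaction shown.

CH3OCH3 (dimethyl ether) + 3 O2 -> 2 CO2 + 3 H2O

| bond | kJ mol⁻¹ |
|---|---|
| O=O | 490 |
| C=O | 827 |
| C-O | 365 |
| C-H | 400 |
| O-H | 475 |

Bonds broken (reactants):
  C-H: 6 × 400 = 2400
  C-O: 2 × 365 = 730
  O=O: 3 × 490 = 1470
  Σ(broken) = 4600 kJ
Bonds formed (products):
  C=O: 4 × 827 = 3308
  O-H: 6 × 475 = 2850
  Σ(formed) = 6158 kJ
ΔH = Σ(broken) − Σ(formed) = 4600 − 6158 = −1558 kJ

ΔH ≈ −1558 kJ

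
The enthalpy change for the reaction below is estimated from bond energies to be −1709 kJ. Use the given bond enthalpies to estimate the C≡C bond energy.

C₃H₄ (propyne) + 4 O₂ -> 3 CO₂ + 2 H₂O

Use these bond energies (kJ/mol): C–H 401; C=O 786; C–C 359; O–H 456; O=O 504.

D(C≡C) ≈ 852 kJ/mol

Let D be the C≡C bond energy.
Σ(broken) = 1×D + 1×359 + 4×401 + 4×504 = 3979 + D
Σ(formed) = 6×786 + 4×456 = 6540
ΔH = Σ(broken) − Σ(formed) = (3979 + D) − (6540) = −2561 + D
Setting this equal to −1709 kJ gives D = 852 kJ/mol.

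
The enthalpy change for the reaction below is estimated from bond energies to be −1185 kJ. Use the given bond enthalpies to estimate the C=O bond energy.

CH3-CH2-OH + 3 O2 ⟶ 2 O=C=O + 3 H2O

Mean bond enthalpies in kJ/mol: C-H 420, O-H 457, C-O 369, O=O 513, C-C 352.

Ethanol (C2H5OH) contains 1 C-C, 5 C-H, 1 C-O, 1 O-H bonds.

D(C=O) ≈ 815 kJ/mol

Let D be the C=O bond energy.
Σ(broken) = 1×352 + 5×420 + 1×369 + 1×457 + 3×513 = 4817
Σ(formed) = 4×D + 6×457 = 2742 + 4D
ΔH = Σ(broken) − Σ(formed) = (4817) − (2742 + 4D) = +2075 − 4D
Setting this equal to −1185 kJ gives 4D = 3260, so D = 815 kJ/mol.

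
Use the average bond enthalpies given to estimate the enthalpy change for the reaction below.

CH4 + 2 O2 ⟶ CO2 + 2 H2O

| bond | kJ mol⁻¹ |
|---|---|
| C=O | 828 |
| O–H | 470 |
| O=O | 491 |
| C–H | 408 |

ΔH ≈ −922 kJ

Bonds broken (reactants):
  C–H: 4 × 408 = 1632
  O=O: 2 × 491 = 982
  Σ(broken) = 2614 kJ
Bonds formed (products):
  C=O: 2 × 828 = 1656
  O–H: 4 × 470 = 1880
  Σ(formed) = 3536 kJ
ΔH = Σ(broken) − Σ(formed) = 2614 − 3536 = −922 kJ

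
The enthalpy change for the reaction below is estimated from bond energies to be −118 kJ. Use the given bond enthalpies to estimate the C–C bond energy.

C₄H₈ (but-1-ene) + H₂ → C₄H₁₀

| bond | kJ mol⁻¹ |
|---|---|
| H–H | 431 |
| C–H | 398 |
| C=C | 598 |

D(C–C) ≈ 351 kJ/mol

Let D be the C–C bond energy.
Σ(broken) = 2×D + 8×398 + 1×598 + 1×431 = 4213 + 2D
Σ(formed) = 3×D + 10×398 = 3980 + 3D
ΔH = Σ(broken) − Σ(formed) = (4213 + 2D) − (3980 + 3D) = +233 − D
Setting this equal to −118 kJ gives D = 351 kJ/mol.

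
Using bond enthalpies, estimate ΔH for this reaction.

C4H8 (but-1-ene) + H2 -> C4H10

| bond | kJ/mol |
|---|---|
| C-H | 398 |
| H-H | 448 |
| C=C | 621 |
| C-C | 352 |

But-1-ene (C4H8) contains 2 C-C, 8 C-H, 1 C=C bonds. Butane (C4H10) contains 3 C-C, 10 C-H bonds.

ΔH ≈ −79 kJ

Bonds broken (reactants):
  C-C: 2 × 352 = 704
  C-H: 8 × 398 = 3184
  C=C: 1 × 621 = 621
  H-H: 1 × 448 = 448
  Σ(broken) = 4957 kJ
Bonds formed (products):
  C-C: 3 × 352 = 1056
  C-H: 10 × 398 = 3980
  Σ(formed) = 5036 kJ
ΔH = Σ(broken) − Σ(formed) = 4957 − 5036 = −79 kJ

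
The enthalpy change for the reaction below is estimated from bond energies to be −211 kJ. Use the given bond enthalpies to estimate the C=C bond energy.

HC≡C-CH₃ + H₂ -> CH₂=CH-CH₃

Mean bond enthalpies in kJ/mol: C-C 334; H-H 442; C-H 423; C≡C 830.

Let D be the C=C bond energy.
Σ(broken) = 1×830 + 1×334 + 4×423 + 1×442 = 3298
Σ(formed) = 1×334 + 6×423 + 1×D = 2872 + D
ΔH = Σ(broken) − Σ(formed) = (3298) − (2872 + D) = +426 − D
Setting this equal to −211 kJ gives D = 637 kJ/mol.

D(C=C) ≈ 637 kJ/mol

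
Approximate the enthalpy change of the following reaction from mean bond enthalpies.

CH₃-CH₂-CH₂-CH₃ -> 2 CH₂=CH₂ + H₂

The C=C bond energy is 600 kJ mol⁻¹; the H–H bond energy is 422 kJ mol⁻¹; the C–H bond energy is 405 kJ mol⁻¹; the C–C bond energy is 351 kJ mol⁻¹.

ΔH ≈ +241 kJ

Bonds broken (reactants):
  C–C: 3 × 351 = 1053
  C–H: 10 × 405 = 4050
  Σ(broken) = 5103 kJ
Bonds formed (products):
  C–H: 8 × 405 = 3240
  C=C: 2 × 600 = 1200
  H–H: 1 × 422 = 422
  Σ(formed) = 4862 kJ
ΔH = Σ(broken) − Σ(formed) = 5103 − 4862 = +241 kJ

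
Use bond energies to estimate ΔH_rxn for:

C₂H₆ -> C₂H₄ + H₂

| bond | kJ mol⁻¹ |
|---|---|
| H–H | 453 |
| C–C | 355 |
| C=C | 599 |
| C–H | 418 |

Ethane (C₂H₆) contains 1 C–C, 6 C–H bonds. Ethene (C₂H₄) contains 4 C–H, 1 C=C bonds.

ΔH ≈ +139 kJ

Bonds broken (reactants):
  C–C: 1 × 355 = 355
  C–H: 6 × 418 = 2508
  Σ(broken) = 2863 kJ
Bonds formed (products):
  C–H: 4 × 418 = 1672
  C=C: 1 × 599 = 599
  H–H: 1 × 453 = 453
  Σ(formed) = 2724 kJ
ΔH = Σ(broken) − Σ(formed) = 2863 − 2724 = +139 kJ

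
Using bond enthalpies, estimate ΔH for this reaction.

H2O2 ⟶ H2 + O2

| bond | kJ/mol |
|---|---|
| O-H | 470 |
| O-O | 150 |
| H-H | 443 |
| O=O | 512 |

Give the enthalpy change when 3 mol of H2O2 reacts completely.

ΔH = +405 kJ

Bonds broken (reactants):
  O-H: 2 × 470 = 940
  O-O: 1 × 150 = 150
  Σ(broken) = 1090 kJ
Bonds formed (products):
  H-H: 1 × 443 = 443
  O=O: 1 × 512 = 512
  Σ(formed) = 955 kJ
ΔH = Σ(broken) − Σ(formed) = 1090 − 955 = +135 kJ
For 3× the reaction as written: 3 × (+135) = +405 kJ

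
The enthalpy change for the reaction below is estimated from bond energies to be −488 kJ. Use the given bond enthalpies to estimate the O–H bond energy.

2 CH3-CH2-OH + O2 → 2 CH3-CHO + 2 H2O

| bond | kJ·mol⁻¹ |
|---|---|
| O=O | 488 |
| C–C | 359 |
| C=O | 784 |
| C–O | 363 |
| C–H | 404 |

D(O–H) ≈ 471 kJ/mol

Let D be the O–H bond energy.
Σ(broken) = 2×359 + 10×404 + 2×363 + 2×D + 1×488 = 5972 + 2D
Σ(formed) = 2×359 + 8×404 + 2×784 + 4×D = 5518 + 4D
ΔH = Σ(broken) − Σ(formed) = (5972 + 2D) − (5518 + 4D) = +454 − 2D
Setting this equal to −488 kJ gives 2D = 942, so D = 471 kJ/mol.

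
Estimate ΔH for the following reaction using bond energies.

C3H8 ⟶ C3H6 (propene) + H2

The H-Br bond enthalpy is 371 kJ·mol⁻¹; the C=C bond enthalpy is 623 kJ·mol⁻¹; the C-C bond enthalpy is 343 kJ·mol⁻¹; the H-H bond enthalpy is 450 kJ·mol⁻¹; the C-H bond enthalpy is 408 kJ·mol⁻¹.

ΔH ≈ +86 kJ

Bonds broken (reactants):
  C-C: 2 × 343 = 686
  C-H: 8 × 408 = 3264
  Σ(broken) = 3950 kJ
Bonds formed (products):
  C-C: 1 × 343 = 343
  C-H: 6 × 408 = 2448
  C=C: 1 × 623 = 623
  H-H: 1 × 450 = 450
  Σ(formed) = 3864 kJ
ΔH = Σ(broken) − Σ(formed) = 3950 − 3864 = +86 kJ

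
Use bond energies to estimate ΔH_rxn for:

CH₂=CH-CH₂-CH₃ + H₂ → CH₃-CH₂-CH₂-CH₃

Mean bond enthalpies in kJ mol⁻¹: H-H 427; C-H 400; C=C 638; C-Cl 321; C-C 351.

Bonds broken (reactants):
  C-C: 2 × 351 = 702
  C-H: 8 × 400 = 3200
  C=C: 1 × 638 = 638
  H-H: 1 × 427 = 427
  Σ(broken) = 4967 kJ
Bonds formed (products):
  C-C: 3 × 351 = 1053
  C-H: 10 × 400 = 4000
  Σ(formed) = 5053 kJ
ΔH = Σ(broken) − Σ(formed) = 4967 − 5053 = −86 kJ

ΔH ≈ −86 kJ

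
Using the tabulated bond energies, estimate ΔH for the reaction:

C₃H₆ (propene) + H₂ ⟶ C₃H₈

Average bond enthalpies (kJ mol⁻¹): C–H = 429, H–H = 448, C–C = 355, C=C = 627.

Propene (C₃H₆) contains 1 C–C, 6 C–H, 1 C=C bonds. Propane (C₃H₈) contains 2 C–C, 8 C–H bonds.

Bonds broken (reactants):
  C–C: 1 × 355 = 355
  C–H: 6 × 429 = 2574
  C=C: 1 × 627 = 627
  H–H: 1 × 448 = 448
  Σ(broken) = 4004 kJ
Bonds formed (products):
  C–C: 2 × 355 = 710
  C–H: 8 × 429 = 3432
  Σ(formed) = 4142 kJ
ΔH = Σ(broken) − Σ(formed) = 4004 − 4142 = −138 kJ

ΔH ≈ −138 kJ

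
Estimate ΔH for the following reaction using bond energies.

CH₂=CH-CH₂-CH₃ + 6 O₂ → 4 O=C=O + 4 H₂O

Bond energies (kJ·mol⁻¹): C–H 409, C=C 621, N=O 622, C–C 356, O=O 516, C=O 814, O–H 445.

Bonds broken (reactants):
  C–C: 2 × 356 = 712
  C–H: 8 × 409 = 3272
  C=C: 1 × 621 = 621
  O=O: 6 × 516 = 3096
  Σ(broken) = 7701 kJ
Bonds formed (products):
  C=O: 8 × 814 = 6512
  O–H: 8 × 445 = 3560
  Σ(formed) = 10072 kJ
ΔH = Σ(broken) − Σ(formed) = 7701 − 10072 = −2371 kJ

ΔH ≈ −2371 kJ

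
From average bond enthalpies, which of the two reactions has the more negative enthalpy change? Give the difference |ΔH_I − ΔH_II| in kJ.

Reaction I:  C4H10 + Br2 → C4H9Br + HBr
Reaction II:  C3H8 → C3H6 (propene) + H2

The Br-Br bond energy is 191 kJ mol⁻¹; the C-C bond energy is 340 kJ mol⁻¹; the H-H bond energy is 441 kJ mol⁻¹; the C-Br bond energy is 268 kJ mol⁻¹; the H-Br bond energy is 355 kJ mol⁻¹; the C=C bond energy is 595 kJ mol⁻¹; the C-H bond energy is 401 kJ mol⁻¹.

Reaction I, by 137 kJ

Reaction I:
  Bonds broken (reactants):
    Br-Br: 1 × 191 = 191
    C-C: 3 × 340 = 1020
    C-H: 10 × 401 = 4010
    Σ(broken) = 5221 kJ
  Bonds formed (products):
    C-Br: 1 × 268 = 268
    C-C: 3 × 340 = 1020
    C-H: 9 × 401 = 3609
    H-Br: 1 × 355 = 355
    Σ(formed) = 5252 kJ
  ΔH_I = 5221 − 5252 = −31 kJ
Reaction II:
  Bonds broken (reactants):
    C-C: 2 × 340 = 680
    C-H: 8 × 401 = 3208
    Σ(broken) = 3888 kJ
  Bonds formed (products):
    C-C: 1 × 340 = 340
    C-H: 6 × 401 = 2406
    C=C: 1 × 595 = 595
    H-H: 1 × 441 = 441
    Σ(formed) = 3782 kJ
  ΔH_II = 3888 − 3782 = +106 kJ
ΔH_I − ΔH_II = −137 kJ, so reaction I has the more negative ΔH; |ΔH_I − ΔH_II| = 137 kJ.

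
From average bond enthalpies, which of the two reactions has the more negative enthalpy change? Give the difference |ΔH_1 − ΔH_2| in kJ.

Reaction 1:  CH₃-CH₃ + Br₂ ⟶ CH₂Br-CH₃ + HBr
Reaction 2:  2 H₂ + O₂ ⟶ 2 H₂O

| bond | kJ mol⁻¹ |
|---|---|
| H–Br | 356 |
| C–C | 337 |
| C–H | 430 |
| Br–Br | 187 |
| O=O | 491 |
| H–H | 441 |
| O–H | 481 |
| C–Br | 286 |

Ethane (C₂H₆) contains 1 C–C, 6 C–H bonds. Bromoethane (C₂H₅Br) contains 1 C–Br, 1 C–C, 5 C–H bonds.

Reaction 1:
  Bonds broken (reactants):
    Br–Br: 1 × 187 = 187
    C–C: 1 × 337 = 337
    C–H: 6 × 430 = 2580
    Σ(broken) = 3104 kJ
  Bonds formed (products):
    C–Br: 1 × 286 = 286
    C–C: 1 × 337 = 337
    C–H: 5 × 430 = 2150
    H–Br: 1 × 356 = 356
    Σ(formed) = 3129 kJ
  ΔH_1 = 3104 − 3129 = −25 kJ
Reaction 2:
  Bonds broken (reactants):
    H–H: 2 × 441 = 882
    O=O: 1 × 491 = 491
    Σ(broken) = 1373 kJ
  Bonds formed (products):
    O–H: 4 × 481 = 1924
    Σ(formed) = 1924 kJ
  ΔH_2 = 1373 − 1924 = −551 kJ
ΔH_1 − ΔH_2 = +526 kJ, so reaction 2 has the more negative ΔH; |ΔH_1 − ΔH_2| = 526 kJ.

Reaction 2, by 526 kJ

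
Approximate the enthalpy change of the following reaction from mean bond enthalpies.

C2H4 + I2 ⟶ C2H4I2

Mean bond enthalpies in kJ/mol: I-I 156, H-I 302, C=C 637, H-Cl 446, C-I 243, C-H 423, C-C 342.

Bonds broken (reactants):
  C-H: 4 × 423 = 1692
  C=C: 1 × 637 = 637
  I-I: 1 × 156 = 156
  Σ(broken) = 2485 kJ
Bonds formed (products):
  C-C: 1 × 342 = 342
  C-H: 4 × 423 = 1692
  C-I: 2 × 243 = 486
  Σ(formed) = 2520 kJ
ΔH = Σ(broken) − Σ(formed) = 2485 − 2520 = −35 kJ

ΔH ≈ −35 kJ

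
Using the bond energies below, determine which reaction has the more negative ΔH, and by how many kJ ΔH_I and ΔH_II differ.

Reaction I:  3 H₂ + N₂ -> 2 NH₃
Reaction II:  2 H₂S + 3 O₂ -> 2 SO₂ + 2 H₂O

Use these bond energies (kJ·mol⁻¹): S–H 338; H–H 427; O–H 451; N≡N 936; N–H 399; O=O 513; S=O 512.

Reaction I:
  Bonds broken (reactants):
    H–H: 3 × 427 = 1281
    N≡N: 1 × 936 = 936
    Σ(broken) = 2217 kJ
  Bonds formed (products):
    N–H: 6 × 399 = 2394
    Σ(formed) = 2394 kJ
  ΔH_I = 2217 − 2394 = −177 kJ
Reaction II:
  Bonds broken (reactants):
    O=O: 3 × 513 = 1539
    S–H: 4 × 338 = 1352
    Σ(broken) = 2891 kJ
  Bonds formed (products):
    O–H: 4 × 451 = 1804
    S=O: 4 × 512 = 2048
    Σ(formed) = 3852 kJ
  ΔH_II = 2891 − 3852 = −961 kJ
ΔH_I − ΔH_II = +784 kJ, so reaction II has the more negative ΔH; |ΔH_I − ΔH_II| = 784 kJ.

Reaction II, by 784 kJ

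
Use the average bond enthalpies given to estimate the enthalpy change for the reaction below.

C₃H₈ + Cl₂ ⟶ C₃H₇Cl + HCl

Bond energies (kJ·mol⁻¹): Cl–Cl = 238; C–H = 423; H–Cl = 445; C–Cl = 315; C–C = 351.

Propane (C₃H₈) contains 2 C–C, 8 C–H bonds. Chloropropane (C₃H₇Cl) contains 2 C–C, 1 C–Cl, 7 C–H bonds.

ΔH ≈ −99 kJ

Bonds broken (reactants):
  C–C: 2 × 351 = 702
  C–H: 8 × 423 = 3384
  Cl–Cl: 1 × 238 = 238
  Σ(broken) = 4324 kJ
Bonds formed (products):
  C–C: 2 × 351 = 702
  C–Cl: 1 × 315 = 315
  C–H: 7 × 423 = 2961
  H–Cl: 1 × 445 = 445
  Σ(formed) = 4423 kJ
ΔH = Σ(broken) − Σ(formed) = 4324 − 4423 = −99 kJ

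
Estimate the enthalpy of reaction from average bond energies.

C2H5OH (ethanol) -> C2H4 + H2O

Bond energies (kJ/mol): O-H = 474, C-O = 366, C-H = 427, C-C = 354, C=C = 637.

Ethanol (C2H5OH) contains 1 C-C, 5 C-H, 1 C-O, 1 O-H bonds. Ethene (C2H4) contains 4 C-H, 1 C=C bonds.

Bonds broken (reactants):
  C-C: 1 × 354 = 354
  C-H: 5 × 427 = 2135
  C-O: 1 × 366 = 366
  O-H: 1 × 474 = 474
  Σ(broken) = 3329 kJ
Bonds formed (products):
  C-H: 4 × 427 = 1708
  C=C: 1 × 637 = 637
  O-H: 2 × 474 = 948
  Σ(formed) = 3293 kJ
ΔH = Σ(broken) − Σ(formed) = 3329 − 3293 = +36 kJ

ΔH ≈ +36 kJ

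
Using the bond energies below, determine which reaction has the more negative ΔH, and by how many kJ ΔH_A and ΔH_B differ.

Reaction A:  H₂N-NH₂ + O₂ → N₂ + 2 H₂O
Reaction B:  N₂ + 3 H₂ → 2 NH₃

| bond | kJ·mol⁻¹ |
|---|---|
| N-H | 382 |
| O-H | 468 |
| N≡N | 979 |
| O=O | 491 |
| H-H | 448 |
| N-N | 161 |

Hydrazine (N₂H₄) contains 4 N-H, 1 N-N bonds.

Reaction A:
  Bonds broken (reactants):
    N-H: 4 × 382 = 1528
    N-N: 1 × 161 = 161
    O=O: 1 × 491 = 491
    Σ(broken) = 2180 kJ
  Bonds formed (products):
    N≡N: 1 × 979 = 979
    O-H: 4 × 468 = 1872
    Σ(formed) = 2851 kJ
  ΔH_A = 2180 − 2851 = −671 kJ
Reaction B:
  Bonds broken (reactants):
    H-H: 3 × 448 = 1344
    N≡N: 1 × 979 = 979
    Σ(broken) = 2323 kJ
  Bonds formed (products):
    N-H: 6 × 382 = 2292
    Σ(formed) = 2292 kJ
  ΔH_B = 2323 − 2292 = +31 kJ
ΔH_A − ΔH_B = −702 kJ, so reaction A has the more negative ΔH; |ΔH_A − ΔH_B| = 702 kJ.

Reaction A, by 702 kJ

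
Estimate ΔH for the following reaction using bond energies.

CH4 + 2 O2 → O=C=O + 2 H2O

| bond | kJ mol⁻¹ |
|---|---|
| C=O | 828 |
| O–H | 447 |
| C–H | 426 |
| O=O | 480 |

ΔH ≈ −780 kJ

Bonds broken (reactants):
  C–H: 4 × 426 = 1704
  O=O: 2 × 480 = 960
  Σ(broken) = 2664 kJ
Bonds formed (products):
  C=O: 2 × 828 = 1656
  O–H: 4 × 447 = 1788
  Σ(formed) = 3444 kJ
ΔH = Σ(broken) − Σ(formed) = 2664 − 3444 = −780 kJ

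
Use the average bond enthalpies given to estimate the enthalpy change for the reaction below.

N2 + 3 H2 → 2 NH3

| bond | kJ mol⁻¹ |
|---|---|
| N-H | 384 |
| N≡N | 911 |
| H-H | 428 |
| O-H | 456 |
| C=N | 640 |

ΔH ≈ −109 kJ

Bonds broken (reactants):
  H-H: 3 × 428 = 1284
  N≡N: 1 × 911 = 911
  Σ(broken) = 2195 kJ
Bonds formed (products):
  N-H: 6 × 384 = 2304
  Σ(formed) = 2304 kJ
ΔH = Σ(broken) − Σ(formed) = 2195 − 2304 = −109 kJ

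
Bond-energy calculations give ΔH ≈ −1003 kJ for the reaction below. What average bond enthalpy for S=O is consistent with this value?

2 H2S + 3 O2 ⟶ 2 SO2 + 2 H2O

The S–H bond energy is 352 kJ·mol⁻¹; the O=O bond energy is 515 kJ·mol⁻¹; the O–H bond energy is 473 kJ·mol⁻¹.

D(S=O) ≈ 516 kJ/mol

Let D be the S=O bond energy.
Σ(broken) = 3×515 + 4×352 = 2953
Σ(formed) = 4×473 + 4×D = 1892 + 4D
ΔH = Σ(broken) − Σ(formed) = (2953) − (1892 + 4D) = +1061 − 4D
Setting this equal to −1003 kJ gives 4D = 2064, so D = 516 kJ/mol.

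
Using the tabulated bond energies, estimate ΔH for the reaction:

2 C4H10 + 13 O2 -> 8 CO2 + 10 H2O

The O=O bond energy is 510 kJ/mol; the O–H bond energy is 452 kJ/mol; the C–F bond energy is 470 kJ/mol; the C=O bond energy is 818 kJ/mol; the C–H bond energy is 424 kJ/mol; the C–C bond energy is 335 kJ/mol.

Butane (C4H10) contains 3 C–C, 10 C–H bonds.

Bonds broken (reactants):
  C–C: 6 × 335 = 2010
  C–H: 20 × 424 = 8480
  O=O: 13 × 510 = 6630
  Σ(broken) = 17120 kJ
Bonds formed (products):
  C=O: 16 × 818 = 13088
  O–H: 20 × 452 = 9040
  Σ(formed) = 22128 kJ
ΔH = Σ(broken) − Σ(formed) = 17120 − 22128 = −5008 kJ

ΔH ≈ −5008 kJ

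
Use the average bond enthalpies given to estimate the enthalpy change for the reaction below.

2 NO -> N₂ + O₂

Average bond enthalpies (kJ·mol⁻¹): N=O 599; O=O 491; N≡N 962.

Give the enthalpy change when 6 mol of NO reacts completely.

ΔH = −765 kJ

Bonds broken (reactants):
  N=O: 2 × 599 = 1198
  Σ(broken) = 1198 kJ
Bonds formed (products):
  N≡N: 1 × 962 = 962
  O=O: 1 × 491 = 491
  Σ(formed) = 1453 kJ
ΔH = Σ(broken) − Σ(formed) = 1198 − 1453 = −255 kJ
For 3× the reaction as written: 3 × (−255) = −765 kJ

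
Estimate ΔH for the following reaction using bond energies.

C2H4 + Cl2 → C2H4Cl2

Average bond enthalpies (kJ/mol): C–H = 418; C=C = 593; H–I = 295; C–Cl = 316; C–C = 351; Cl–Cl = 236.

Bonds broken (reactants):
  C–H: 4 × 418 = 1672
  C=C: 1 × 593 = 593
  Cl–Cl: 1 × 236 = 236
  Σ(broken) = 2501 kJ
Bonds formed (products):
  C–C: 1 × 351 = 351
  C–Cl: 2 × 316 = 632
  C–H: 4 × 418 = 1672
  Σ(formed) = 2655 kJ
ΔH = Σ(broken) − Σ(formed) = 2501 − 2655 = −154 kJ

ΔH ≈ −154 kJ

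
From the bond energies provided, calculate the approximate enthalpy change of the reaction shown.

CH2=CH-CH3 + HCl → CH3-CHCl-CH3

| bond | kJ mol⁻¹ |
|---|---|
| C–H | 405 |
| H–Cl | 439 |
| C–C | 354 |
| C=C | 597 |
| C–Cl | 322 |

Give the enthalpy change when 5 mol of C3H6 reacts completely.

ΔH = −225 kJ

Bonds broken (reactants):
  C–C: 1 × 354 = 354
  C–H: 6 × 405 = 2430
  C=C: 1 × 597 = 597
  H–Cl: 1 × 439 = 439
  Σ(broken) = 3820 kJ
Bonds formed (products):
  C–C: 2 × 354 = 708
  C–Cl: 1 × 322 = 322
  C–H: 7 × 405 = 2835
  Σ(formed) = 3865 kJ
ΔH = Σ(broken) − Σ(formed) = 3820 − 3865 = −45 kJ
For 5× the reaction as written: 5 × (−45) = −225 kJ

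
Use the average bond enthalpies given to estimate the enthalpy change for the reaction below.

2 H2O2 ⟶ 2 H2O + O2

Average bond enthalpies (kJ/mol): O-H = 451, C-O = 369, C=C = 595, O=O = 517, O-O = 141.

ΔH ≈ −235 kJ

Bonds broken (reactants):
  O-H: 4 × 451 = 1804
  O-O: 2 × 141 = 282
  Σ(broken) = 2086 kJ
Bonds formed (products):
  O-H: 4 × 451 = 1804
  O=O: 1 × 517 = 517
  Σ(formed) = 2321 kJ
ΔH = Σ(broken) − Σ(formed) = 2086 − 2321 = −235 kJ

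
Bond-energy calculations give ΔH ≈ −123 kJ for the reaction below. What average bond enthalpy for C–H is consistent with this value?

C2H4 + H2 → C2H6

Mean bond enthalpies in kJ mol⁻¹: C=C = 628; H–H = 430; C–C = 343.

Let D be the C–H bond energy.
Σ(broken) = 4×D + 1×628 + 1×430 = 1058 + 4D
Σ(formed) = 1×343 + 6×D = 343 + 6D
ΔH = Σ(broken) − Σ(formed) = (1058 + 4D) − (343 + 6D) = +715 − 2D
Setting this equal to −123 kJ gives 2D = 838, so D = 419 kJ/mol.

D(C–H) ≈ 419 kJ/mol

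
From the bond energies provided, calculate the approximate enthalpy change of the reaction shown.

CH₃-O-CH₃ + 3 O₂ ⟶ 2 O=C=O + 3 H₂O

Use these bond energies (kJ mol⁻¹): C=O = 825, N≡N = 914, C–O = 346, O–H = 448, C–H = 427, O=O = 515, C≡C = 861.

Bonds broken (reactants):
  C–H: 6 × 427 = 2562
  C–O: 2 × 346 = 692
  O=O: 3 × 515 = 1545
  Σ(broken) = 4799 kJ
Bonds formed (products):
  C=O: 4 × 825 = 3300
  O–H: 6 × 448 = 2688
  Σ(formed) = 5988 kJ
ΔH = Σ(broken) − Σ(formed) = 4799 − 5988 = −1189 kJ

ΔH ≈ −1189 kJ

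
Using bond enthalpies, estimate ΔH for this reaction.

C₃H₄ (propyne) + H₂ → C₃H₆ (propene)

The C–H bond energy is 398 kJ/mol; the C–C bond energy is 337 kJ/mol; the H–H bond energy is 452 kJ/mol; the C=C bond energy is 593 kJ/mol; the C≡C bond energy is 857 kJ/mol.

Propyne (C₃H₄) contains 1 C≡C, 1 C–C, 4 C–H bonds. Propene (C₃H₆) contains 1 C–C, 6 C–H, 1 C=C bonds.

ΔH ≈ −80 kJ

Bonds broken (reactants):
  C≡C: 1 × 857 = 857
  C–C: 1 × 337 = 337
  C–H: 4 × 398 = 1592
  H–H: 1 × 452 = 452
  Σ(broken) = 3238 kJ
Bonds formed (products):
  C–C: 1 × 337 = 337
  C–H: 6 × 398 = 2388
  C=C: 1 × 593 = 593
  Σ(formed) = 3318 kJ
ΔH = Σ(broken) − Σ(formed) = 3238 − 3318 = −80 kJ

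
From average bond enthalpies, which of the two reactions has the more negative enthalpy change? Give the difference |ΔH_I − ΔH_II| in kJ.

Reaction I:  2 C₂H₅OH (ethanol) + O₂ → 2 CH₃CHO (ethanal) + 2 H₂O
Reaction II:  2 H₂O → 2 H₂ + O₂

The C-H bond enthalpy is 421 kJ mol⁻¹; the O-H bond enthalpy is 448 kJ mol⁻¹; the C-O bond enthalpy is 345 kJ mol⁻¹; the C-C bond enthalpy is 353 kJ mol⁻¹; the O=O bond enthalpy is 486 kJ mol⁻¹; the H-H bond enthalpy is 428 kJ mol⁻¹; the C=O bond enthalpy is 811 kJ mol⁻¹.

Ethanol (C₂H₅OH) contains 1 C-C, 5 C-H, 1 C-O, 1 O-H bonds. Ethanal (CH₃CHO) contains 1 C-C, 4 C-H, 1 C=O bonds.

Reaction I, by 950 kJ

Reaction I:
  Bonds broken (reactants):
    C-C: 2 × 353 = 706
    C-H: 10 × 421 = 4210
    C-O: 2 × 345 = 690
    O-H: 2 × 448 = 896
    O=O: 1 × 486 = 486
    Σ(broken) = 6988 kJ
  Bonds formed (products):
    C-C: 2 × 353 = 706
    C-H: 8 × 421 = 3368
    C=O: 2 × 811 = 1622
    O-H: 4 × 448 = 1792
    Σ(formed) = 7488 kJ
  ΔH_I = 6988 − 7488 = −500 kJ
Reaction II:
  Bonds broken (reactants):
    O-H: 4 × 448 = 1792
    Σ(broken) = 1792 kJ
  Bonds formed (products):
    H-H: 2 × 428 = 856
    O=O: 1 × 486 = 486
    Σ(formed) = 1342 kJ
  ΔH_II = 1792 − 1342 = +450 kJ
ΔH_I − ΔH_II = −950 kJ, so reaction I has the more negative ΔH; |ΔH_I − ΔH_II| = 950 kJ.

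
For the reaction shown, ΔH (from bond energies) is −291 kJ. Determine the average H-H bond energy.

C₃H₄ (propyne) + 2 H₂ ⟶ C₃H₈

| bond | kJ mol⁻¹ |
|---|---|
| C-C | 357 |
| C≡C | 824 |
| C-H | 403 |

Let D be the H-H bond energy.
Σ(broken) = 1×824 + 1×357 + 4×403 + 2×D = 2793 + 2D
Σ(formed) = 2×357 + 8×403 = 3938
ΔH = Σ(broken) − Σ(formed) = (2793 + 2D) − (3938) = −1145 + 2D
Setting this equal to −291 kJ gives 2D = 854, so D = 427 kJ/mol.

D(H-H) ≈ 427 kJ/mol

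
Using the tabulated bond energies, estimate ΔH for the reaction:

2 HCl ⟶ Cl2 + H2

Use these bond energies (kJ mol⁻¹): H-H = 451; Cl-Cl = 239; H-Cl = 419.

Bonds broken (reactants):
  H-Cl: 2 × 419 = 838
  Σ(broken) = 838 kJ
Bonds formed (products):
  Cl-Cl: 1 × 239 = 239
  H-H: 1 × 451 = 451
  Σ(formed) = 690 kJ
ΔH = Σ(broken) − Σ(formed) = 838 − 690 = +148 kJ

ΔH ≈ +148 kJ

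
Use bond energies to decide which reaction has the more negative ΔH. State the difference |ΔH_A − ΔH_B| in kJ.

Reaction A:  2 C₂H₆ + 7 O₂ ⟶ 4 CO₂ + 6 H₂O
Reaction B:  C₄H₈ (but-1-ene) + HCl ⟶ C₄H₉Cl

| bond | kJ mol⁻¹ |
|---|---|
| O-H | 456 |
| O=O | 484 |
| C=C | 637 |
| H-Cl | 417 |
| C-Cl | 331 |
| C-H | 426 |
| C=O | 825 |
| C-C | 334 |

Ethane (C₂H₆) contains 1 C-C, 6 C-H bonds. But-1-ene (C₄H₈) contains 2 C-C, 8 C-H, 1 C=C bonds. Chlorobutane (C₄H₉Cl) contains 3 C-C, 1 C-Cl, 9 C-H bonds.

Reaction A, by 2867 kJ

Reaction A:
  Bonds broken (reactants):
    C-C: 2 × 334 = 668
    C-H: 12 × 426 = 5112
    O=O: 7 × 484 = 3388
    Σ(broken) = 9168 kJ
  Bonds formed (products):
    C=O: 8 × 825 = 6600
    O-H: 12 × 456 = 5472
    Σ(formed) = 12072 kJ
  ΔH_A = 9168 − 12072 = −2904 kJ
Reaction B:
  Bonds broken (reactants):
    C-C: 2 × 334 = 668
    C-H: 8 × 426 = 3408
    C=C: 1 × 637 = 637
    H-Cl: 1 × 417 = 417
    Σ(broken) = 5130 kJ
  Bonds formed (products):
    C-C: 3 × 334 = 1002
    C-Cl: 1 × 331 = 331
    C-H: 9 × 426 = 3834
    Σ(formed) = 5167 kJ
  ΔH_B = 5130 − 5167 = −37 kJ
ΔH_A − ΔH_B = −2867 kJ, so reaction A has the more negative ΔH; |ΔH_A − ΔH_B| = 2867 kJ.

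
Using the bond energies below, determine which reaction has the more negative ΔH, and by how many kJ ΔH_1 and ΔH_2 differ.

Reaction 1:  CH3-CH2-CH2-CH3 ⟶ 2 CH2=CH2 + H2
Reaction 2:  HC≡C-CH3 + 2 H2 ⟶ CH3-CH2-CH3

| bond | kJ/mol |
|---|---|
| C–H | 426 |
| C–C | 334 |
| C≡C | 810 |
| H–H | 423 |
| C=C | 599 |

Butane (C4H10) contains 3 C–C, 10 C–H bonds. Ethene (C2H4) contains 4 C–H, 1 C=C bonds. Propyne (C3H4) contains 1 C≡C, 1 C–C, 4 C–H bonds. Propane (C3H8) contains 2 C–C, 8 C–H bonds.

Reaction 2, by 615 kJ

Reaction 1:
  Bonds broken (reactants):
    C–C: 3 × 334 = 1002
    C–H: 10 × 426 = 4260
    Σ(broken) = 5262 kJ
  Bonds formed (products):
    C–H: 8 × 426 = 3408
    C=C: 2 × 599 = 1198
    H–H: 1 × 423 = 423
    Σ(formed) = 5029 kJ
  ΔH_1 = 5262 − 5029 = +233 kJ
Reaction 2:
  Bonds broken (reactants):
    C≡C: 1 × 810 = 810
    C–C: 1 × 334 = 334
    C–H: 4 × 426 = 1704
    H–H: 2 × 423 = 846
    Σ(broken) = 3694 kJ
  Bonds formed (products):
    C–C: 2 × 334 = 668
    C–H: 8 × 426 = 3408
    Σ(formed) = 4076 kJ
  ΔH_2 = 3694 − 4076 = −382 kJ
ΔH_1 − ΔH_2 = +615 kJ, so reaction 2 has the more negative ΔH; |ΔH_1 − ΔH_2| = 615 kJ.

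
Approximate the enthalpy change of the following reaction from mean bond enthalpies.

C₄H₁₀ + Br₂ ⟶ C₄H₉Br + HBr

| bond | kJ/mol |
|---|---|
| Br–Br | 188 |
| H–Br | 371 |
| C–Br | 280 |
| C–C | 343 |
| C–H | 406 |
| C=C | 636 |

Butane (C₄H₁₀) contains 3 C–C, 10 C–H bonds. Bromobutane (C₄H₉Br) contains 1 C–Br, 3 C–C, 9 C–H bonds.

ΔH ≈ −57 kJ

Bonds broken (reactants):
  Br–Br: 1 × 188 = 188
  C–C: 3 × 343 = 1029
  C–H: 10 × 406 = 4060
  Σ(broken) = 5277 kJ
Bonds formed (products):
  C–Br: 1 × 280 = 280
  C–C: 3 × 343 = 1029
  C–H: 9 × 406 = 3654
  H–Br: 1 × 371 = 371
  Σ(formed) = 5334 kJ
ΔH = Σ(broken) − Σ(formed) = 5277 − 5334 = −57 kJ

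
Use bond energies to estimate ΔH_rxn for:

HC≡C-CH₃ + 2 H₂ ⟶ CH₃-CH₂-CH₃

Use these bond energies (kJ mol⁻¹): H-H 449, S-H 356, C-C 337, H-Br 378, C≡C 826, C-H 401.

Bonds broken (reactants):
  C≡C: 1 × 826 = 826
  C-C: 1 × 337 = 337
  C-H: 4 × 401 = 1604
  H-H: 2 × 449 = 898
  Σ(broken) = 3665 kJ
Bonds formed (products):
  C-C: 2 × 337 = 674
  C-H: 8 × 401 = 3208
  Σ(formed) = 3882 kJ
ΔH = Σ(broken) − Σ(formed) = 3665 − 3882 = −217 kJ

ΔH ≈ −217 kJ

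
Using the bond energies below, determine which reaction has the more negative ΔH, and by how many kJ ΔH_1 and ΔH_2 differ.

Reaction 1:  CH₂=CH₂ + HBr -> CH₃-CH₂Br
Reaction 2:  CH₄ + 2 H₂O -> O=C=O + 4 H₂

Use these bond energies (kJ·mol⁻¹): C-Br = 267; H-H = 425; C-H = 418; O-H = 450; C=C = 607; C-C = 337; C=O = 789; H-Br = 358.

Reaction 1:
  Bonds broken (reactants):
    C-H: 4 × 418 = 1672
    C=C: 1 × 607 = 607
    H-Br: 1 × 358 = 358
    Σ(broken) = 2637 kJ
  Bonds formed (products):
    C-Br: 1 × 267 = 267
    C-C: 1 × 337 = 337
    C-H: 5 × 418 = 2090
    Σ(formed) = 2694 kJ
  ΔH_1 = 2637 − 2694 = −57 kJ
Reaction 2:
  Bonds broken (reactants):
    C-H: 4 × 418 = 1672
    O-H: 4 × 450 = 1800
    Σ(broken) = 3472 kJ
  Bonds formed (products):
    C=O: 2 × 789 = 1578
    H-H: 4 × 425 = 1700
    Σ(formed) = 3278 kJ
  ΔH_2 = 3472 − 3278 = +194 kJ
ΔH_1 − ΔH_2 = −251 kJ, so reaction 1 has the more negative ΔH; |ΔH_1 − ΔH_2| = 251 kJ.

Reaction 1, by 251 kJ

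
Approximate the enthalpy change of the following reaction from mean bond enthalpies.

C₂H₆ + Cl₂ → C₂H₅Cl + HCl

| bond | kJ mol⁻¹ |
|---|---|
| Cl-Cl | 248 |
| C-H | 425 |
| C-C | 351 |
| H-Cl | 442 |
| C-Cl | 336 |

ΔH ≈ −105 kJ

Bonds broken (reactants):
  C-C: 1 × 351 = 351
  C-H: 6 × 425 = 2550
  Cl-Cl: 1 × 248 = 248
  Σ(broken) = 3149 kJ
Bonds formed (products):
  C-C: 1 × 351 = 351
  C-Cl: 1 × 336 = 336
  C-H: 5 × 425 = 2125
  H-Cl: 1 × 442 = 442
  Σ(formed) = 3254 kJ
ΔH = Σ(broken) − Σ(formed) = 3149 − 3254 = −105 kJ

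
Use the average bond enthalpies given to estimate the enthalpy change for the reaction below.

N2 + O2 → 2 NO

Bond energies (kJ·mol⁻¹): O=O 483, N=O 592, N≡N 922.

Bonds broken (reactants):
  N≡N: 1 × 922 = 922
  O=O: 1 × 483 = 483
  Σ(broken) = 1405 kJ
Bonds formed (products):
  N=O: 2 × 592 = 1184
  Σ(formed) = 1184 kJ
ΔH = Σ(broken) − Σ(formed) = 1405 − 1184 = +221 kJ

ΔH ≈ +221 kJ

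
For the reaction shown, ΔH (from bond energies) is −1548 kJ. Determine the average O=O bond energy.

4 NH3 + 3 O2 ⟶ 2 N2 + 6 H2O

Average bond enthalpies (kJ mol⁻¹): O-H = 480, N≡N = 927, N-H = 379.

Let D be the O=O bond energy.
Σ(broken) = 12×379 + 3×D = 4548 + 3D
Σ(formed) = 2×927 + 12×480 = 7614
ΔH = Σ(broken) − Σ(formed) = (4548 + 3D) − (7614) = −3066 + 3D
Setting this equal to −1548 kJ gives 3D = 1518, so D = 506 kJ/mol.

D(O=O) ≈ 506 kJ/mol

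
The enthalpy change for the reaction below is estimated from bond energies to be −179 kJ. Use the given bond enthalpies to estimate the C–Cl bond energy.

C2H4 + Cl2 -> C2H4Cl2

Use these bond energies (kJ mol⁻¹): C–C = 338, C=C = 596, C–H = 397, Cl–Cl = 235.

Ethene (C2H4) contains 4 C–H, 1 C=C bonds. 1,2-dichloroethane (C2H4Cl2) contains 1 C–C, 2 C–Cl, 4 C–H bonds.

D(C–Cl) ≈ 336 kJ/mol

Let D be the C–Cl bond energy.
Σ(broken) = 4×397 + 1×596 + 1×235 = 2419
Σ(formed) = 1×338 + 2×D + 4×397 = 1926 + 2D
ΔH = Σ(broken) − Σ(formed) = (2419) − (1926 + 2D) = +493 − 2D
Setting this equal to −179 kJ gives 2D = 672, so D = 336 kJ/mol.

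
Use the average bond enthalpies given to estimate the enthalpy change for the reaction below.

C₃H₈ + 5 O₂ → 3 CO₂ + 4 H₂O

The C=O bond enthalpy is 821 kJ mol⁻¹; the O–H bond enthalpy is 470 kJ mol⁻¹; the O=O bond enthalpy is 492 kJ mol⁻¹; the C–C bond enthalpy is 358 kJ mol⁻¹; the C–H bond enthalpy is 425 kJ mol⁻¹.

ΔH ≈ −2110 kJ

Bonds broken (reactants):
  C–C: 2 × 358 = 716
  C–H: 8 × 425 = 3400
  O=O: 5 × 492 = 2460
  Σ(broken) = 6576 kJ
Bonds formed (products):
  C=O: 6 × 821 = 4926
  O–H: 8 × 470 = 3760
  Σ(formed) = 8686 kJ
ΔH = Σ(broken) − Σ(formed) = 6576 − 8686 = −2110 kJ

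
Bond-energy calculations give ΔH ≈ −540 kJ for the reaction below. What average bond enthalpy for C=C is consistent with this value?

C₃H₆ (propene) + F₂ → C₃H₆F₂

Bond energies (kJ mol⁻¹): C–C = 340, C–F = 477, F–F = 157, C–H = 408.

Let D be the C=C bond energy.
Σ(broken) = 1×340 + 6×408 + 1×D + 1×157 = 2945 + D
Σ(formed) = 2×340 + 2×477 + 6×408 = 4082
ΔH = Σ(broken) − Σ(formed) = (2945 + D) − (4082) = −1137 + D
Setting this equal to −540 kJ gives D = 597 kJ/mol.

D(C=C) ≈ 597 kJ/mol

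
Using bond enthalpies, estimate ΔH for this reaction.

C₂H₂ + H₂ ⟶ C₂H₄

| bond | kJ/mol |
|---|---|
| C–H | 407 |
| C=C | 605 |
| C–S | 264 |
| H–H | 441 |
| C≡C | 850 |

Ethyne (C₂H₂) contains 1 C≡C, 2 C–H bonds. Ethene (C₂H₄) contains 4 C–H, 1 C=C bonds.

ΔH ≈ −128 kJ

Bonds broken (reactants):
  C≡C: 1 × 850 = 850
  C–H: 2 × 407 = 814
  H–H: 1 × 441 = 441
  Σ(broken) = 2105 kJ
Bonds formed (products):
  C–H: 4 × 407 = 1628
  C=C: 1 × 605 = 605
  Σ(formed) = 2233 kJ
ΔH = Σ(broken) − Σ(formed) = 2105 − 2233 = −128 kJ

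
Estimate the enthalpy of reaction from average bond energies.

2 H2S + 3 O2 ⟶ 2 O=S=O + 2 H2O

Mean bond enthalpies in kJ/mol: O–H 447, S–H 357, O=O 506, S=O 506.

ΔH ≈ −866 kJ

Bonds broken (reactants):
  O=O: 3 × 506 = 1518
  S–H: 4 × 357 = 1428
  Σ(broken) = 2946 kJ
Bonds formed (products):
  O–H: 4 × 447 = 1788
  S=O: 4 × 506 = 2024
  Σ(formed) = 3812 kJ
ΔH = Σ(broken) − Σ(formed) = 2946 − 3812 = −866 kJ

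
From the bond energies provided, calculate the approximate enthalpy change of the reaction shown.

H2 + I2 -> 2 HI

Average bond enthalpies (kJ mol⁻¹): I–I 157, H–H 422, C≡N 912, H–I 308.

Bonds broken (reactants):
  H–H: 1 × 422 = 422
  I–I: 1 × 157 = 157
  Σ(broken) = 579 kJ
Bonds formed (products):
  H–I: 2 × 308 = 616
  Σ(formed) = 616 kJ
ΔH = Σ(broken) − Σ(formed) = 579 − 616 = −37 kJ

ΔH ≈ −37 kJ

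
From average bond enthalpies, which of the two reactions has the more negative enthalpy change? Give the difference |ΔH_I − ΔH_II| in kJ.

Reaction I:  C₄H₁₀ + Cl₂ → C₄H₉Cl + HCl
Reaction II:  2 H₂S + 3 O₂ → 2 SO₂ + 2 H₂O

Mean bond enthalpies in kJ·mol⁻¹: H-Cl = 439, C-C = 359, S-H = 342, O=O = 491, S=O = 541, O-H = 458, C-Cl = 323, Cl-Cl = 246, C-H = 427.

Reaction I:
  Bonds broken (reactants):
    C-C: 3 × 359 = 1077
    C-H: 10 × 427 = 4270
    Cl-Cl: 1 × 246 = 246
    Σ(broken) = 5593 kJ
  Bonds formed (products):
    C-C: 3 × 359 = 1077
    C-Cl: 1 × 323 = 323
    C-H: 9 × 427 = 3843
    H-Cl: 1 × 439 = 439
    Σ(formed) = 5682 kJ
  ΔH_I = 5593 − 5682 = −89 kJ
Reaction II:
  Bonds broken (reactants):
    O=O: 3 × 491 = 1473
    S-H: 4 × 342 = 1368
    Σ(broken) = 2841 kJ
  Bonds formed (products):
    O-H: 4 × 458 = 1832
    S=O: 4 × 541 = 2164
    Σ(formed) = 3996 kJ
  ΔH_II = 2841 − 3996 = −1155 kJ
ΔH_I − ΔH_II = +1066 kJ, so reaction II has the more negative ΔH; |ΔH_I − ΔH_II| = 1066 kJ.

Reaction II, by 1066 kJ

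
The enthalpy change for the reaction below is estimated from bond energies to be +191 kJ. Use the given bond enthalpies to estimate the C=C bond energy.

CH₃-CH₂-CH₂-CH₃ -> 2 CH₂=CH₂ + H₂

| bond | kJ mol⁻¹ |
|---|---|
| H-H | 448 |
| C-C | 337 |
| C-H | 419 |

D(C=C) ≈ 605 kJ/mol

Let D be the C=C bond energy.
Σ(broken) = 3×337 + 10×419 = 5201
Σ(formed) = 8×419 + 2×D + 1×448 = 3800 + 2D
ΔH = Σ(broken) − Σ(formed) = (5201) − (3800 + 2D) = +1401 − 2D
Setting this equal to +191 kJ gives 2D = 1210, so D = 605 kJ/mol.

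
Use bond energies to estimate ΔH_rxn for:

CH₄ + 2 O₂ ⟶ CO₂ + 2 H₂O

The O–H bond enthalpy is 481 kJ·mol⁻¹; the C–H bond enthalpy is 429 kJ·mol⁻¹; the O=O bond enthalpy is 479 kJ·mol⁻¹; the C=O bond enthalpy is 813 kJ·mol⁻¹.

ΔH ≈ −876 kJ

Bonds broken (reactants):
  C–H: 4 × 429 = 1716
  O=O: 2 × 479 = 958
  Σ(broken) = 2674 kJ
Bonds formed (products):
  C=O: 2 × 813 = 1626
  O–H: 4 × 481 = 1924
  Σ(formed) = 3550 kJ
ΔH = Σ(broken) − Σ(formed) = 2674 − 3550 = −876 kJ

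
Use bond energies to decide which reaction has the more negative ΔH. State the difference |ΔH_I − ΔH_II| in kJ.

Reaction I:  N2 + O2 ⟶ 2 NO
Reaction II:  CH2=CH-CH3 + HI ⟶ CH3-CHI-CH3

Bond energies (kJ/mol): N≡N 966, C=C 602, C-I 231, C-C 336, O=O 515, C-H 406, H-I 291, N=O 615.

Reaction II, by 331 kJ

Reaction I:
  Bonds broken (reactants):
    N≡N: 1 × 966 = 966
    O=O: 1 × 515 = 515
    Σ(broken) = 1481 kJ
  Bonds formed (products):
    N=O: 2 × 615 = 1230
    Σ(formed) = 1230 kJ
  ΔH_I = 1481 − 1230 = +251 kJ
Reaction II:
  Bonds broken (reactants):
    C-C: 1 × 336 = 336
    C-H: 6 × 406 = 2436
    C=C: 1 × 602 = 602
    H-I: 1 × 291 = 291
    Σ(broken) = 3665 kJ
  Bonds formed (products):
    C-C: 2 × 336 = 672
    C-H: 7 × 406 = 2842
    C-I: 1 × 231 = 231
    Σ(formed) = 3745 kJ
  ΔH_II = 3665 − 3745 = −80 kJ
ΔH_I − ΔH_II = +331 kJ, so reaction II has the more negative ΔH; |ΔH_I − ΔH_II| = 331 kJ.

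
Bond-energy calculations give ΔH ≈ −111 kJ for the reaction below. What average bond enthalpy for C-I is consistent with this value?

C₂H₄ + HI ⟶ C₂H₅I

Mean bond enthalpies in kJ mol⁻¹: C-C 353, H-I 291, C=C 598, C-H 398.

Let D be the C-I bond energy.
Σ(broken) = 4×398 + 1×598 + 1×291 = 2481
Σ(formed) = 1×353 + 5×398 + 1×D = 2343 + D
ΔH = Σ(broken) − Σ(formed) = (2481) − (2343 + D) = +138 − D
Setting this equal to −111 kJ gives D = 249 kJ/mol.

D(C-I) ≈ 249 kJ/mol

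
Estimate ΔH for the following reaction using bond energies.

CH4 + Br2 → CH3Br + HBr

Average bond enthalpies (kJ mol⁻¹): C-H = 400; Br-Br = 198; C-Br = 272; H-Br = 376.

Bonds broken (reactants):
  Br-Br: 1 × 198 = 198
  C-H: 4 × 400 = 1600
  Σ(broken) = 1798 kJ
Bonds formed (products):
  C-Br: 1 × 272 = 272
  C-H: 3 × 400 = 1200
  H-Br: 1 × 376 = 376
  Σ(formed) = 1848 kJ
ΔH = Σ(broken) − Σ(formed) = 1798 − 1848 = −50 kJ

ΔH ≈ −50 kJ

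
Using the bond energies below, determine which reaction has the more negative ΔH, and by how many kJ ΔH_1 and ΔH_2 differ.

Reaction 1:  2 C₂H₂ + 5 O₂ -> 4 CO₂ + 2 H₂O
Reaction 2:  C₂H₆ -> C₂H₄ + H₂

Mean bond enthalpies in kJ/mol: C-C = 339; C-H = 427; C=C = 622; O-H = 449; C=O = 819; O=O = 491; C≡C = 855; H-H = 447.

Reaction 1:
  Bonds broken (reactants):
    C≡C: 2 × 855 = 1710
    C-H: 4 × 427 = 1708
    O=O: 5 × 491 = 2455
    Σ(broken) = 5873 kJ
  Bonds formed (products):
    C=O: 8 × 819 = 6552
    O-H: 4 × 449 = 1796
    Σ(formed) = 8348 kJ
  ΔH_1 = 5873 − 8348 = −2475 kJ
Reaction 2:
  Bonds broken (reactants):
    C-C: 1 × 339 = 339
    C-H: 6 × 427 = 2562
    Σ(broken) = 2901 kJ
  Bonds formed (products):
    C-H: 4 × 427 = 1708
    C=C: 1 × 622 = 622
    H-H: 1 × 447 = 447
    Σ(formed) = 2777 kJ
  ΔH_2 = 2901 − 2777 = +124 kJ
ΔH_1 − ΔH_2 = −2599 kJ, so reaction 1 has the more negative ΔH; |ΔH_1 − ΔH_2| = 2599 kJ.

Reaction 1, by 2599 kJ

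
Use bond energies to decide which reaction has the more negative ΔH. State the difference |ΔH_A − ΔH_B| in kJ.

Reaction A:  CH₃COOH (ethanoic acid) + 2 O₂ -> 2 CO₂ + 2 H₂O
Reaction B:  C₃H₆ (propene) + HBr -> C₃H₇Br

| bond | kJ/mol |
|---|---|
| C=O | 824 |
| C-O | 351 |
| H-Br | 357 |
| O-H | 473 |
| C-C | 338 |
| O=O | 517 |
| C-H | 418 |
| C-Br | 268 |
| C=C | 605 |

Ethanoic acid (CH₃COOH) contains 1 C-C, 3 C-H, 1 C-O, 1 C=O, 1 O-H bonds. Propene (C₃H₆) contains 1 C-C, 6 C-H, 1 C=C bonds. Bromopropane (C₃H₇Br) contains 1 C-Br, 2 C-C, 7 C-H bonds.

Reaction A, by 852 kJ

Reaction A:
  Bonds broken (reactants):
    C-C: 1 × 338 = 338
    C-H: 3 × 418 = 1254
    C-O: 1 × 351 = 351
    C=O: 1 × 824 = 824
    O-H: 1 × 473 = 473
    O=O: 2 × 517 = 1034
    Σ(broken) = 4274 kJ
  Bonds formed (products):
    C=O: 4 × 824 = 3296
    O-H: 4 × 473 = 1892
    Σ(formed) = 5188 kJ
  ΔH_A = 4274 − 5188 = −914 kJ
Reaction B:
  Bonds broken (reactants):
    C-C: 1 × 338 = 338
    C-H: 6 × 418 = 2508
    C=C: 1 × 605 = 605
    H-Br: 1 × 357 = 357
    Σ(broken) = 3808 kJ
  Bonds formed (products):
    C-Br: 1 × 268 = 268
    C-C: 2 × 338 = 676
    C-H: 7 × 418 = 2926
    Σ(formed) = 3870 kJ
  ΔH_B = 3808 − 3870 = −62 kJ
ΔH_A − ΔH_B = −852 kJ, so reaction A has the more negative ΔH; |ΔH_A − ΔH_B| = 852 kJ.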